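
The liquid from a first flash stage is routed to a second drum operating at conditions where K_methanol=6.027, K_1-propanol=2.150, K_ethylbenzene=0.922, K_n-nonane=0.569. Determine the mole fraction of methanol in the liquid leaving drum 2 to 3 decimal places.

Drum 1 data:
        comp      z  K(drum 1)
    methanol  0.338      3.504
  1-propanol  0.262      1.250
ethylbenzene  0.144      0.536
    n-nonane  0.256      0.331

Drum 1:
Let ψ₁ = V/F and solve Σ zᵢ(Kᵢ−1)/(1+ψ₁(Kᵢ−1)) = 0.
Check two-phase: ΣzᵢKᵢ = 1.674 > 1 and Σzᵢ/Kᵢ = 1.348 > 1, so g(0) = 0.674 > 0 and g(1) = -0.348 < 0.
Newton–Raphson from ψ₁ = 0.46:
  ψ₁ = 0.460: g = 0.1197, g' = -0.760 → ψ₁ = 0.618
  ψ₁ = 0.618: g = 0.0037, g' = -0.733 → ψ₁ = 0.623
Converged at ψ₁ = 0.623.
Drum-1 compositions:
  methanol: x = 0.132, y = 0.463
  1-propanol: x = 0.227, y = 0.283
  ethylbenzene: x = 0.202, y = 0.109
  n-nonane: x = 0.439, y = 0.145
Drum-2 feed = drum-1 liquid: z₂ = (0.1321, 0.2267, 0.2025, 0.4387).
Drum 2:
Let ψ₂ = V/F and solve Σ zᵢ(Kᵢ−1)/(1+ψ₂(Kᵢ−1)) = 0.
Feasibility: ΣzᵢKᵢ = 1.720, Σzᵢ/Kᵢ = 1.118 — both > 1, two phases present.
Newton iteration, ψ₂⁰ = 0.5:
  ψ₂ = 0.500: g = 0.0971, g' = -0.525 → ψ₂ = 0.685
  ψ₂ = 0.685: g = 0.0103, g' = -0.428 → ψ₂ = 0.709
Converged at ψ₂ = 0.709.
  methanol: x = 0.029, y = 0.174
  1-propanol: x = 0.125, y = 0.268
  ethylbenzene: x = 0.214, y = 0.198
  n-nonane: x = 0.632, y = 0.360

x_methanol (drum 2) = 0.029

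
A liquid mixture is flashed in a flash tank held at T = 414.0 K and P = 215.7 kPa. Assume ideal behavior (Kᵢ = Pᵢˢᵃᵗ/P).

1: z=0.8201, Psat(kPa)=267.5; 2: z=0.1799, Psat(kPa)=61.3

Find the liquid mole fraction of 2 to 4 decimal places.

x_2 = 0.2512

Raoult's law: Kᵢ = Pᵢˢᵃᵗ/P = Pᵢˢᵃᵗ/215.7.
  K_1 = 267.5/215.7 = 1.240148, K_2 = 61.3/215.7 = 0.284191
Material balance + equilibrium reduce to Σ zᵢ(Kᵢ−1)/(1+V/F(Kᵢ−1)) = 0.
Check two-phase: ΣzᵢKᵢ = 1.0682 > 1 and Σzᵢ/Kᵢ = 1.2943 > 1, so g(0) = 0.0682 > 0 and g(1) = -0.2943 < 0.
Binary case is linear: z₁(K₁−1)(1+V/F(K₂−1)) + z₂(K₂−1)(1+V/F(K₁−1)) = 0
⇒ V/F = [z₁(K₁−1)+z₂(K₂−1)] / [−(K₁−1)(K₂−1)] = 0.06817/0.17190 = 0.3966
Compositions from xᵢ = zᵢ/(1+V/F(Kᵢ−1)), yᵢ = Kᵢxᵢ:
  1: x = 0.7488, y = 0.9286
  2: x = 0.2512, y = 0.0714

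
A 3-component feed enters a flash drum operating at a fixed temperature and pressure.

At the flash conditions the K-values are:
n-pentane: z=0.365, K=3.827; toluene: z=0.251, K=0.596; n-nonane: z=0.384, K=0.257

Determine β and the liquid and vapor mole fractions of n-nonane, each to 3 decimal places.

Let β = V/F and solve Σ zᵢ(Kᵢ−1)/(1+β(Kᵢ−1)) = 0.
Feasibility: ΣzᵢKᵢ = 1.645, Σzᵢ/Kᵢ = 2.011 — both > 1, two phases present.
Newton iteration, β⁰ = 0.5:
  β = 0.500: g = -0.1535, g' = -1.102 → β = 0.361
  β = 0.361: g = 0.0024, g' = -1.167 → β = 0.363
Converged at β = 0.363.
Compositions from xᵢ = zᵢ/(1+β(Kᵢ−1)), yᵢ = Kᵢxᵢ:
  n-pentane: x = 0.180, y = 0.690
  toluene: x = 0.294, y = 0.175
  n-nonane: x = 0.526, y = 0.135

β = 0.363, x_n-nonane = 0.526, y_n-nonane = 0.135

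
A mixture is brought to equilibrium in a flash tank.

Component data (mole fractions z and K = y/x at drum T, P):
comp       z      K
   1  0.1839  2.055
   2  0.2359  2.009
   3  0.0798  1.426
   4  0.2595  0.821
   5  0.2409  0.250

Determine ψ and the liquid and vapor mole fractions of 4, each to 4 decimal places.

ψ = 0.4510, x_4 = 0.2823, y_4 = 0.2318

Rachford–Rice: g(ψ) = Σ zᵢ(Kᵢ−1)/(1+ψ(Kᵢ−1)) = 0.
g(0) = ΣzᵢKᵢ − 1 = 0.2389 and g(1) = 1 − Σzᵢ/Kᵢ = -0.5425, so a root lies in (0, 1).
Newton iteration, ψ⁰ = 0.67:
  ψ = 0.6700: g = -0.13382, g' = -0.7227 → ψ = 0.4848
  ψ = 0.4848: g = -0.01842, g' = -0.5524 → ψ = 0.4515
  ψ = 0.4515: g = -0.00027, g' = -0.5371 → ψ = 0.4510
Converged at ψ = 0.4510.
Compositions from xᵢ = zᵢ/(1+ψ(Kᵢ−1)), yᵢ = Kᵢxᵢ:
  1: x = 0.1246, y = 0.2561
  2: x = 0.1621, y = 0.3257
  3: x = 0.0669, y = 0.0955
  4: x = 0.2823, y = 0.2318
  5: x = 0.3640, y = 0.0910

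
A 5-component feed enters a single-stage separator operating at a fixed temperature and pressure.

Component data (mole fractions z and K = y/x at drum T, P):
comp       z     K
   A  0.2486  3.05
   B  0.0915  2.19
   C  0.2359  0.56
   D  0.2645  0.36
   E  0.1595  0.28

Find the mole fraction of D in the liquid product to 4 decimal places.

Rachford–Rice: g(ψ) = Σ zᵢ(Kᵢ−1)/(1+ψ(Kᵢ−1)) = 0.
Check two-phase: ΣzᵢKᵢ = 1.2306 > 1 and Σzᵢ/Kᵢ = 1.8489 > 1, so g(0) = 0.2306 > 0 and g(1) = -0.8489 < 0.
Newton–Raphson from ψ = 0.5:
  ψ = 0.5000: g = -0.24151, g' = -0.8169 → ψ = 0.2044
  ψ = 0.2044: g = 0.00329, g' = -0.9149 → ψ = 0.2080
Converged at ψ = 0.2080.
Compositions from xᵢ = zᵢ/(1+ψ(Kᵢ−1)), yᵢ = Kᵢxᵢ:
  A: x = 0.1743, y = 0.5316
  B: x = 0.0733, y = 0.1606
  C: x = 0.2597, y = 0.1454
  D: x = 0.3051, y = 0.1098
  E: x = 0.1876, y = 0.0525

x_D = 0.3051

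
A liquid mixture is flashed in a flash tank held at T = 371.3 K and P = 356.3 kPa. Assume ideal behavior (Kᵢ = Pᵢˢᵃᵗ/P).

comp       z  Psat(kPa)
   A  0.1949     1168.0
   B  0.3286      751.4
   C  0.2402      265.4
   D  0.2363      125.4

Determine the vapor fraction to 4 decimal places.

ψ = 0.7334

Raoult's law: Kᵢ = Pᵢˢᵃᵗ/P = Pᵢˢᵃᵗ/356.3.
  K_A = 1168.0/356.3 = 3.278136, K_B = 751.4/356.3 = 2.108897, K_C = 265.4/356.3 = 0.744878, K_D = 125.4/356.3 = 0.351951
Newton iteration, ψ⁰ = 0.5:
  ψ = 0.5000: g = 0.14521, g' = -0.6260 → ψ = 0.7320
  ψ = 0.7320: g = 0.00091, g' = -0.6481 → ψ = 0.7334
Converged at ψ = 0.7334.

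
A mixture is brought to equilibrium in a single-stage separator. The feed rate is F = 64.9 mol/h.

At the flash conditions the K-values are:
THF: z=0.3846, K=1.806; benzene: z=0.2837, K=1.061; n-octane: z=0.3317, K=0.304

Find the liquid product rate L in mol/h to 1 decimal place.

Rachford–Rice: g(β) = Σ zᵢ(Kᵢ−1)/(1+β(Kᵢ−1)) = 0.
g(0) = ΣzᵢKᵢ − 1 = 0.0964 and g(1) = 1 − Σzᵢ/Kᵢ = -0.5715, so a root lies in (0, 1).
Newton–Raphson from β = 0.5:
  β = 0.5000: g = -0.11634, g' = -0.5059 → β = 0.2700
  β = 0.2700: g = -0.01269, g' = -0.4132 → β = 0.2393
  β = 0.2393: g = -0.00008, g' = -0.4079 → β = 0.2391
Converged at β = 0.2391.
Then V = β·F = 0.2391·64.9 = 15.5 mol/h and L = F − V = 49.4 mol/h.

L = 49.4 mol/h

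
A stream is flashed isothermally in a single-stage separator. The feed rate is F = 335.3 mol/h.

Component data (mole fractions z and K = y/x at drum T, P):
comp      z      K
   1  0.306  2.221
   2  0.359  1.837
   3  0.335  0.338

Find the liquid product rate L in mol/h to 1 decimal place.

L = 110.9 mol/h

Material balance + equilibrium reduce to Σ zᵢ(Kᵢ−1)/(1+β(Kᵢ−1)) = 0.
Check two-phase: ΣzᵢKᵢ = 1.452 > 1 and Σzᵢ/Kᵢ = 1.324 > 1, so g(0) = 0.452 > 0 and g(1) = -0.324 < 0.
Newton–Raphson from β = 0.58:
  β = 0.580: g = 0.0610, g' = -0.657 → β = 0.673
  β = 0.673: g = -0.0026, g' = -0.718 → β = 0.669
Converged at β = 0.669.
Then V = β·F = 0.6693·335.3 = 224.4 mol/h and L = F − V = 110.9 mol/h.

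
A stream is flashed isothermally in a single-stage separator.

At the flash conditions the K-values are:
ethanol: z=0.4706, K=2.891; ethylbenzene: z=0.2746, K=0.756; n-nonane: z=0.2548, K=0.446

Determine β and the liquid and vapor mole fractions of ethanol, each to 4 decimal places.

β = 0.8318, x_ethanol = 0.1829, y_ethanol = 0.5288

Material balance + equilibrium reduce to Σ zᵢ(Kᵢ−1)/(1+β(Kᵢ−1)) = 0.
g(0) = ΣzᵢKᵢ − 1 = 0.6817 and g(1) = 1 − Σzᵢ/Kᵢ = -0.0973, so a root lies in (0, 1).
Newton iteration, β⁰ = 0.5:
  β = 0.5000: g = 0.18586, g' = -0.6154 → β = 0.8020
  β = 0.8020: g = 0.01628, g' = -0.5442 → β = 0.8319
  β = 0.8319: g = -0.00007, g' = -0.5490 → β = 0.8318
Converged at β = 0.8318.
Compositions from xᵢ = zᵢ/(1+β(Kᵢ−1)), yᵢ = Kᵢxᵢ:
  ethanol: x = 0.1829, y = 0.5288
  ethylbenzene: x = 0.3445, y = 0.2605
  n-nonane: x = 0.4726, y = 0.2108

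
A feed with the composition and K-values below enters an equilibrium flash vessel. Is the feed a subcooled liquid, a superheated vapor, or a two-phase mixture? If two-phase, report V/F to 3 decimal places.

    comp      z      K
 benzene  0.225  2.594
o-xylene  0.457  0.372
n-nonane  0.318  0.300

ΣzᵢKᵢ = 0.849; Σzᵢ/Kᵢ = 2.375.
Since ΣzᵢKᵢ < 1 the mixture is below its bubble point — single liquid phase.

subcooled liquid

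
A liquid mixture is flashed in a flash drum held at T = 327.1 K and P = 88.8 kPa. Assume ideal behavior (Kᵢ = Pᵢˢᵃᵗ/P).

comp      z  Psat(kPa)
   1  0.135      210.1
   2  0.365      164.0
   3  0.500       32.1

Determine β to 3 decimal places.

Raoult's law: Kᵢ = Pᵢˢᵃᵗ/P = Pᵢˢᵃᵗ/88.8.
  K_1 = 210.1/88.8 = 2.36599, K_2 = 164.0/88.8 = 1.84685, K_3 = 32.1/88.8 = 0.36149
Newton iteration, β⁰ = 0.41:
  β = 0.410: g = -0.0848, g' = -0.622 → β = 0.274
  β = 0.274: g = -0.0016, g' = -0.605 → β = 0.271
Converged at β = 0.271.

β = 0.271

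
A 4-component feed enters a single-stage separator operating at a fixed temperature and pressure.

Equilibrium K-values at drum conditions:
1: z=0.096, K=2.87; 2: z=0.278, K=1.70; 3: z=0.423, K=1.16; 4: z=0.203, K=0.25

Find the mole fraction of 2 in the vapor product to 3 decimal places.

y_2 = 0.331

Material balance + equilibrium reduce to Σ zᵢ(Kᵢ−1)/(1+β(Kᵢ−1)) = 0.
Check two-phase: ΣzᵢKᵢ = 1.290 > 1 and Σzᵢ/Kᵢ = 1.374 > 1, so g(0) = 0.290 > 0 and g(1) = -0.374 < 0.
Iterate (Newton) starting at β = 0.5:
  β = 0.500: g = 0.0560, g' = -0.466 → β = 0.620
  β = 0.620: g = -0.0043, g' = -0.546 → β = 0.612
Converged at β = 0.612.
Compositions from xᵢ = zᵢ/(1+β(Kᵢ−1)), yᵢ = Kᵢxᵢ:
  1: x = 0.045, y = 0.128
  2: x = 0.195, y = 0.331
  3: x = 0.385, y = 0.447
  4: x = 0.375, y = 0.094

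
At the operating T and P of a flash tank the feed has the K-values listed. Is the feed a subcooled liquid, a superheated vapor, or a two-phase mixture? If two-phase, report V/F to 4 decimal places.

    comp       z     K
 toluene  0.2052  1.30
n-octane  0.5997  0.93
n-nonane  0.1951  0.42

ΣzᵢKᵢ = 0.9064; Σzᵢ/Kᵢ = 1.2672.
Since ΣzᵢKᵢ < 1 the mixture is below its bubble point — single liquid phase.

subcooled liquid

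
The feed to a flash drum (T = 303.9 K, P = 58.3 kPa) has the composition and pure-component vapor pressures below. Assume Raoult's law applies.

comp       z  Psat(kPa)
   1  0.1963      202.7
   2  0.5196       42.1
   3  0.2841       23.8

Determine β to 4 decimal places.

Raoult's law: Kᵢ = Pᵢˢᵃᵗ/P = Pᵢˢᵃᵗ/58.3.
  K_1 = 202.7/58.3 = 3.476844, K_2 = 42.1/58.3 = 0.722127, K_3 = 23.8/58.3 = 0.408233
Rachford–Rice: g(β) = Σ zᵢ(Kᵢ−1)/(1+β(Kᵢ−1)) = 0.
Feasibility: ΣzᵢKᵢ = 1.1737, Σzᵢ/Kᵢ = 1.4719 — both > 1, two phases present.
Iterate (Newton) starting at β = 0.35:
  β = 0.3500: g = -0.11154, g' = -0.5530 → β = 0.1483
  β = 0.1483: g = 0.02071, g' = -0.8073 → β = 0.1739
  β = 0.1739: g = 0.00067, g' = -0.7561 → β = 0.1748
Converged at β = 0.1748.

β = 0.1748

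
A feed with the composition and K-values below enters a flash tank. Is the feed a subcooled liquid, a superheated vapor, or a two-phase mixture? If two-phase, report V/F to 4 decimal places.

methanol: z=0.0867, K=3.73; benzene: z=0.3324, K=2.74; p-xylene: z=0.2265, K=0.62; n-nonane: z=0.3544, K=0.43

ΣzᵢKᵢ = 1.5270; Σzᵢ/Kᵢ = 1.3341.
Both exceed 1, so a two-phase solution exists.
Newton iteration, ψ⁰ = 0.5:
  ψ = 0.5000: g = 0.02058, g' = -0.6784 → ψ = 0.5303
  ψ = 0.5303: g = 0.00017, g' = -0.6679 → ψ = 0.5306
Converged at ψ = 0.5306.

two-phase, V/F = 0.5306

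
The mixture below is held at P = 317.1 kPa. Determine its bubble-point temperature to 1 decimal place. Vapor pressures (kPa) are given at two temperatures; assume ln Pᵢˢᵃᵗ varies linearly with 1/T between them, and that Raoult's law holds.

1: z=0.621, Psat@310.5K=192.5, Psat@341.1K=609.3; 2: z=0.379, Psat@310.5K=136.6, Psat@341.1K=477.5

Bubble-point temperature: ΣzᵢPᵢˢᵃᵗ(T) = P. Interpolate ln Pᵢˢᵃᵗ = aᵢ + bᵢ/T.
  T = 310.5 K: ΣzᵢPᵢˢᵃᵗ = 171.31 kPa
  T = 341.1 K: ΣzᵢPᵢˢᵃᵗ = 559.35 kPa
  T = 325.8 K: ΣzᵢPᵢˢᵃᵗ = 318.19 kPa
  T = 318.1 K: ΣzᵢPᵢˢᵃᵗ = 234.73 kPa
  T = 322.0 K: ΣzᵢPᵢˢᵃᵗ = 274.33 kPa
  T = 323.9 K: ΣzᵢPᵢˢᵃᵗ = 295.57 kPa
Interpolating between 323.9 K and 325.8 K gives T ≈ 325.7 K.

T = 325.7 K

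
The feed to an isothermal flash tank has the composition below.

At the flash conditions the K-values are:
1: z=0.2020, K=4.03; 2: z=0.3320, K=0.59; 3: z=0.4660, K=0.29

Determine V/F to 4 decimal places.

V/F = 0.0807

Newton–Raphson from V/F = 0.5:
  V/F = 0.5000: g = -0.44082, g' = -0.9462 → V/F = 0.0341
  V/F = 0.0341: g = 0.07763, g' = -1.8276 → V/F = 0.0766
  V/F = 0.0766: g = 0.00638, g' = -1.5440 → V/F = 0.0807
Converged at V/F = 0.0807.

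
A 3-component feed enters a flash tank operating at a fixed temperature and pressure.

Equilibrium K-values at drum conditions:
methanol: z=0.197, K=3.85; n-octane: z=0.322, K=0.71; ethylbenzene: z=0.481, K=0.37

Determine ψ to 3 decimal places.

ψ = 0.115

Rachford–Rice: g(ψ) = Σ zᵢ(Kᵢ−1)/(1+ψ(Kᵢ−1)) = 0.
Check two-phase: ΣzᵢKᵢ = 1.165 > 1 and Σzᵢ/Kᵢ = 1.805 > 1, so g(0) = 0.165 > 0 and g(1) = -0.805 < 0.
Iterate (Newton) starting at ψ = 0.43:
  ψ = 0.430: g = -0.2700, g' = -0.718 → ψ = 0.054
  ψ = 0.054: g = 0.0785, g' = -1.436 → ψ = 0.108
  ψ = 0.108: g = 0.0074, g' = -1.183 → ψ = 0.115
Converged at ψ = 0.115.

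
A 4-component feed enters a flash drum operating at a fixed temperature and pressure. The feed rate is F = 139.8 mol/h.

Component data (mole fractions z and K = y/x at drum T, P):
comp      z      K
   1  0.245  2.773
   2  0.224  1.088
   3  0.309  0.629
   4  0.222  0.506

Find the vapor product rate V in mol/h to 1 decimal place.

Let β = V/F and solve Σ zᵢ(Kᵢ−1)/(1+β(Kᵢ−1)) = 0.
g(0) = ΣzᵢKᵢ − 1 = 0.230 and g(1) = 1 − Σzᵢ/Kᵢ = -0.224, so a root lies in (0, 1).
Newton–Raphson from β = 0.5:
  β = 0.500: g = -0.0372, g' = -0.378 → β = 0.401
  β = 0.401: g = 0.0013, g' = -0.408 → β = 0.405
Converged at β = 0.405.
Then V = β·F = 0.4047·139.8 = 56.6 mol/h and L = F − V = 83.2 mol/h.

V = 56.6 mol/h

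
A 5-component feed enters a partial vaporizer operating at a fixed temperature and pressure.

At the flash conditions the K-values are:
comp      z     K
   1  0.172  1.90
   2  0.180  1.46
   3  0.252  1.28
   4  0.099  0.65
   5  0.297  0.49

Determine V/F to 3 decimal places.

V/F = 0.464

Rachford–Rice: g(V/F) = Σ zᵢ(Kᵢ−1)/(1+V/F(Kᵢ−1)) = 0.
Check two-phase: ΣzᵢKᵢ = 1.122 > 1 and Σzᵢ/Kᵢ = 1.169 > 1, so g(0) = 0.122 > 0 and g(1) = -0.169 < 0.
Newton iteration, V/F⁰ = 0.5:
  V/F = 0.500: g = -0.0093, g' = -0.264 → V/F = 0.465
  V/F = 0.465: g = -0.0001, g' = -0.261 → V/F = 0.464
Converged at V/F = 0.464.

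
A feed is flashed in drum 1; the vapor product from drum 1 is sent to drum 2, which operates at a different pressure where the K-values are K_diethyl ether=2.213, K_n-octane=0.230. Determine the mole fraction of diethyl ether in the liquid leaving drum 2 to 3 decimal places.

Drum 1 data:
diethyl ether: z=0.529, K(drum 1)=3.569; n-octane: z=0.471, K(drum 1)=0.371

Drum 1:
Binary case is linear: z₁(K₁−1)(1+ψ₁(K₂−1)) + z₂(K₂−1)(1+ψ₁(K₁−1)) = 0
⇒ ψ₁ = [z₁(K₁−1)+z₂(K₂−1)] / [−(K₁−1)(K₂−1)] = 1.0627/1.6159 = 0.658
Drum-1 compositions:
  diethyl ether: x = 0.197, y = 0.702
  n-octane: x = 0.803, y = 0.298
Drum-2 feed = drum-1 vapor: z₂ = (0.7020, 0.2980).
Drum 2:
Rachford–Rice: g(ψ₂) = Σ zᵢ(Kᵢ−1)/(1+ψ₂(Kᵢ−1)) = 0.
g(0) = ΣzᵢKᵢ − 1 = 0.622 and g(1) = 1 − Σzᵢ/Kᵢ = -0.613, so a root lies in (0, 1).
Binary case is linear: z₁(K₁−1)(1+ψ₂(K₂−1)) + z₂(K₂−1)(1+ψ₂(K₁−1)) = 0
⇒ ψ₂ = [z₁(K₁−1)+z₂(K₂−1)] / [−(K₁−1)(K₂−1)] = 0.6220/0.9340 = 0.666
  diethyl ether: x = 0.388, y = 0.859
  n-octane: x = 0.612, y = 0.141

x_diethyl ether (drum 2) = 0.388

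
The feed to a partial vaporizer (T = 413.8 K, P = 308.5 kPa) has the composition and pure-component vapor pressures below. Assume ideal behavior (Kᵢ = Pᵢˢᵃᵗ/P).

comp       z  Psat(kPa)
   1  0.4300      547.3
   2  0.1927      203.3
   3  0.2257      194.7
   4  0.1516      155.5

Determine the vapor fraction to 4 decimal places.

Raoult's law: Kᵢ = Pᵢˢᵃᵗ/P = Pᵢˢᵃᵗ/308.5.
  K_1 = 547.3/308.5 = 1.774068, K_2 = 203.3/308.5 = 0.658995, K_3 = 194.7/308.5 = 0.631118, K_4 = 155.5/308.5 = 0.504052
Let ψ = V/F and solve Σ zᵢ(Kᵢ−1)/(1+ψ(Kᵢ−1)) = 0.
Check two-phase: ΣzᵢKᵢ = 1.1087 > 1 and Σzᵢ/Kᵢ = 1.1932 > 1, so g(0) = 0.1087 > 0 and g(1) = -0.1932 < 0.
Newton–Raphson from ψ = 0.5:
  ψ = 0.5000: g = -0.04131, g' = -0.2786 → ψ = 0.3517
  ψ = 0.3517: g = 0.00021, g' = -0.2834 → ψ = 0.3525
Converged at ψ = 0.3525.

ψ = 0.3525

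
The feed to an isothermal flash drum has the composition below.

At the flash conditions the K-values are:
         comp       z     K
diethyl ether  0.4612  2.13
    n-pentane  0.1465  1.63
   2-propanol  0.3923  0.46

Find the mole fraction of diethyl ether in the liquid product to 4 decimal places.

Let β = V/F and solve Σ zᵢ(Kᵢ−1)/(1+β(Kᵢ−1)) = 0.
Check two-phase: ΣzᵢKᵢ = 1.4016 > 1 and Σzᵢ/Kᵢ = 1.1592 > 1, so g(0) = 0.4016 > 0 and g(1) = -0.1592 < 0.
Iterate (Newton) starting at β = 0.36:
  β = 0.3600: g = 0.18273, g' = -0.5125 → β = 0.7166
  β = 0.7166: g = 0.00601, g' = -0.5118 → β = 0.7283
Converged at β = 0.7283.
Compositions from xᵢ = zᵢ/(1+β(Kᵢ−1)), yᵢ = Kᵢxᵢ:
  diethyl ether: x = 0.2530, y = 0.5389
  n-pentane: x = 0.1004, y = 0.1637
  2-propanol: x = 0.6466, y = 0.2974

x_diethyl ether = 0.2530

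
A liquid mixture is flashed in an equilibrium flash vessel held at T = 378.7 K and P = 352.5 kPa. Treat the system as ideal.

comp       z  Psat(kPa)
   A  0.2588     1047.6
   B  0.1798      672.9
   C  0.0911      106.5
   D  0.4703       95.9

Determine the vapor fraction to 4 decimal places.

ψ = 0.2293

Raoult's law: Kᵢ = Pᵢˢᵃᵗ/P = Pᵢˢᵃᵗ/352.5.
  K_A = 1047.6/352.5 = 2.971915, K_B = 672.9/352.5 = 1.908936, K_C = 106.5/352.5 = 0.302128, K_D = 95.9/352.5 = 0.272057
Iterate (Newton) starting at ψ = 0.51:
  ψ = 0.5100: g = -0.27710, g' = -1.0569 → ψ = 0.2478
  ψ = 0.2478: g = -0.01838, g' = -0.9889 → ψ = 0.2292
  ψ = 0.2292: g = 0.00011, g' = -1.0010 → ψ = 0.2293
Converged at ψ = 0.2293.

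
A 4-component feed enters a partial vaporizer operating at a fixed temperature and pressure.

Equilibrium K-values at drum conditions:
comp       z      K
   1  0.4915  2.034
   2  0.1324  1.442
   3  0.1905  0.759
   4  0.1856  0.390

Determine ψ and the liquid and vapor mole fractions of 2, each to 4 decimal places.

ψ = 0.8910, x_2 = 0.0950, y_2 = 0.1370

Newton–Raphson from ψ = 0.5:
  ψ = 0.5000: g = 0.16784, g' = -0.4030 → ψ = 0.9165
  ψ = 0.9165: g = -0.01310, g' = -0.5251 → ψ = 0.8915
  ψ = 0.8915: g = -0.00025, g' = -0.5054 → ψ = 0.8910
Converged at ψ = 0.8910.
Compositions from xᵢ = zᵢ/(1+ψ(Kᵢ−1)), yᵢ = Kᵢxᵢ:
  1: x = 0.2558, y = 0.5203
  2: x = 0.0950, y = 0.1370
  3: x = 0.2426, y = 0.1841
  4: x = 0.4066, y = 0.1586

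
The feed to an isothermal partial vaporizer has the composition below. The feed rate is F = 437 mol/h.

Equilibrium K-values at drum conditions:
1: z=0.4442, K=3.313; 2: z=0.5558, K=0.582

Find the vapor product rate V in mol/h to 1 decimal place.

V = 359.4 mol/h

Material balance + equilibrium reduce to Σ zᵢ(Kᵢ−1)/(1+β(Kᵢ−1)) = 0.
Feasibility: ΣzᵢKᵢ = 1.7951, Σzᵢ/Kᵢ = 1.0891 — both > 1, two phases present.
Newton–Raphson from β = 0.5:
  β = 0.5000: g = 0.18273, g' = -0.6662 → β = 0.7743
  β = 0.7743: g = 0.02464, g' = -0.5174 → β = 0.8219
  β = 0.8219: g = 0.00025, g' = -0.5077 → β = 0.8224
Converged at β = 0.8224.
Then V = β·F = 0.8224·437 = 359.4 mol/h and L = F − V = 77.6 mol/h.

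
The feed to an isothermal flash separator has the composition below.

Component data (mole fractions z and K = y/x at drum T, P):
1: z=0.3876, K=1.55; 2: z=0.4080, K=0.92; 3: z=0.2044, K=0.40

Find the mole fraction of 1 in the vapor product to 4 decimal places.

Rachford–Rice: g(ψ) = Σ zᵢ(Kᵢ−1)/(1+ψ(Kᵢ−1)) = 0.
g(0) = ΣzᵢKᵢ − 1 = 0.0579 and g(1) = 1 − Σzᵢ/Kᵢ = -0.2045, so a root lies in (0, 1).
Newton iteration, ψ⁰ = 0.5:
  ψ = 0.5000: g = -0.04200, g' = -0.2251 → ψ = 0.3134
  ψ = 0.3134: g = -0.00269, g' = -0.1997 → ψ = 0.3000
  ψ = 0.3000: g = -0.00001, g' = -0.1986 → ψ = 0.2999
Converged at ψ = 0.2999.
Compositions from xᵢ = zᵢ/(1+ψ(Kᵢ−1)), yᵢ = Kᵢxᵢ:
  1: x = 0.3327, y = 0.5157
  2: x = 0.4180, y = 0.3846
  3: x = 0.2493, y = 0.0997

y_1 = 0.5157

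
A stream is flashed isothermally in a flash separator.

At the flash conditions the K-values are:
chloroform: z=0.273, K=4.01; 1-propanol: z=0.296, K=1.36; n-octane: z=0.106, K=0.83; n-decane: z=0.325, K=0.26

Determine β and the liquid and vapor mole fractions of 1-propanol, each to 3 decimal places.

β = 0.519, x_1-propanol = 0.249, y_1-propanol = 0.339

Iterate (Newton) starting at β = 0.64:
  β = 0.640: g = -0.1097, g' = -0.960 → β = 0.526
  β = 0.526: g = -0.0057, g' = -0.878 → β = 0.519
Converged at β = 0.519.
Compositions from xᵢ = zᵢ/(1+β(Kᵢ−1)), yᵢ = Kᵢxᵢ:
  chloroform: x = 0.107, y = 0.427
  1-propanol: x = 0.249, y = 0.339
  n-octane: x = 0.116, y = 0.096
  n-decane: x = 0.528, y = 0.137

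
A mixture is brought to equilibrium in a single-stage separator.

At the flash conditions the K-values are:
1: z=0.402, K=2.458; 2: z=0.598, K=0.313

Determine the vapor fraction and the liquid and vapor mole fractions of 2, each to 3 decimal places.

ψ = 0.175, x_2 = 0.680, y_2 = 0.213

Material balance + equilibrium reduce to Σ zᵢ(Kᵢ−1)/(1+ψ(Kᵢ−1)) = 0.
Check two-phase: ΣzᵢKᵢ = 1.175 > 1 and Σzᵢ/Kᵢ = 2.074 > 1, so g(0) = 0.175 > 0 and g(1) = -1.074 < 0.
Iterate (Newton) starting at ψ = 0.5:
  ψ = 0.500: g = -0.2868, g' = -0.941 → ψ = 0.195
  ψ = 0.195: g = -0.0181, g' = -0.894 → ψ = 0.175
Converged at ψ = 0.175.
Compositions from xᵢ = zᵢ/(1+ψ(Kᵢ−1)), yᵢ = Kᵢxᵢ:
  1: x = 0.320, y = 0.787
  2: x = 0.680, y = 0.213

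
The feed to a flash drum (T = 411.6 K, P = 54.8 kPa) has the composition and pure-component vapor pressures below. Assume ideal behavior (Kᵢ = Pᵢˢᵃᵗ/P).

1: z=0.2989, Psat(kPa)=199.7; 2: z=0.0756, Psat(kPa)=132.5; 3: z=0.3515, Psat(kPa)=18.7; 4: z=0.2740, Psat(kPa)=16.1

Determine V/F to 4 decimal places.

V/F = 0.2848

Raoult's law: Kᵢ = Pᵢˢᵃᵗ/P = Pᵢˢᵃᵗ/54.8.
  K_1 = 199.7/54.8 = 3.644161, K_2 = 132.5/54.8 = 2.417883, K_3 = 18.7/54.8 = 0.341241, K_4 = 16.1/54.8 = 0.293796
Rachford–Rice: g(V/F) = Σ zᵢ(Kᵢ−1)/(1+V/F(Kᵢ−1)) = 0.
g(0) = ΣzᵢKᵢ − 1 = 0.4725 and g(1) = 1 − Σzᵢ/Kᵢ = -1.0760, so a root lies in (0, 1).
Iterate (Newton) starting at V/F = 0.5:
  V/F = 0.5000: g = -0.24132, g' = -1.1053 → V/F = 0.2817
  V/F = 0.2817: g = 0.00371, g' = -1.2070 → V/F = 0.2848
Converged at V/F = 0.2848.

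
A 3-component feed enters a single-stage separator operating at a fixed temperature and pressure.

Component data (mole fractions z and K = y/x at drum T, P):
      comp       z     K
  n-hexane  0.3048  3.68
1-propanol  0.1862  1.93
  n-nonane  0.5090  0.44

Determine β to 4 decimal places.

Let β = V/F and solve Σ zᵢ(Kᵢ−1)/(1+β(Kᵢ−1)) = 0.
Feasibility: ΣzᵢKᵢ = 1.7050, Σzᵢ/Kᵢ = 1.3361 — both > 1, two phases present.
Iterate (Newton) starting at β = 0.5:
  β = 0.5000: g = 0.07140, g' = -0.7828 → β = 0.5912
  β = 0.5912: g = 0.00168, g' = -0.7515 → β = 0.5935
Converged at β = 0.5935.

β = 0.5935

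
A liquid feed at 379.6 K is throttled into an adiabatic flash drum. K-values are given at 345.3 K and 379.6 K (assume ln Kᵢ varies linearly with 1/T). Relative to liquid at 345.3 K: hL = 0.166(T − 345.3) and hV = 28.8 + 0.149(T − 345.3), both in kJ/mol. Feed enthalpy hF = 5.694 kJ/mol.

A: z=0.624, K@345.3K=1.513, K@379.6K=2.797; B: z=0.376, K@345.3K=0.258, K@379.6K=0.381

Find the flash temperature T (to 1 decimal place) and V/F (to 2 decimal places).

T = 347.2 K, V/F = 0.19

Adiabatic flash: solve Rachford–Rice at each trial T, then check hF = ψ·hV(T) + (1−ψ)·hL(T).
  T = 345.3 K: K = (1.513, 0.258), RR gives ψ = 0.108, H_out = 3.111 kJ/mol
  T = 379.6 K: K = (2.797, 0.381), RR gives ψ = 0.799, H_out = 28.235 kJ/mol
  T = 362.5 K: K = (2.089, 0.317), RR gives ψ = 0.568, H_out = 19.044 kJ/mol
  T = 353.9 K: K = (1.785, 0.287), RR gives ψ = 0.396, H_out = 12.761 kJ/mol
  T = 349.6 K: K = (1.645, 0.272), RR gives ψ = 0.274, H_out = 8.592 kJ/mol
  T = 347.5 K: K = (1.580, 0.265), RR gives ψ = 0.200, H_out = 6.129 kJ/mol
Linear interpolation between T = 345.3 (H_out = 3.111) and T = 347.5 (H_out = 6.129) on hF = 5.694 gives T ≈ 347.2 K, at which ψ = 0.19.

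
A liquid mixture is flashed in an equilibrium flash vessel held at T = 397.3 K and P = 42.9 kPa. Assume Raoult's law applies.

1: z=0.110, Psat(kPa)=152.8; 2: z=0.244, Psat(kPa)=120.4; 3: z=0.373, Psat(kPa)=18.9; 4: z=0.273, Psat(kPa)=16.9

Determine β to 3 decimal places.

β = 0.291

Raoult's law: Kᵢ = Pᵢˢᵃᵗ/P = Pᵢˢᵃᵗ/42.9.
  K_1 = 152.8/42.9 = 3.56177, K_2 = 120.4/42.9 = 2.80653, K_3 = 18.9/42.9 = 0.44056, K_4 = 16.9/42.9 = 0.39394
Let β = V/F and solve Σ zᵢ(Kᵢ−1)/(1+β(Kᵢ−1)) = 0.
Feasibility: ΣzᵢKᵢ = 1.348, Σzᵢ/Kᵢ = 1.657 — both > 1, two phases present.
Iterate (Newton) starting at β = 0.5:
  β = 0.500: g = -0.1720, g' = -0.790 → β = 0.282
  β = 0.282: g = 0.0080, g' = -0.903 → β = 0.291
Converged at β = 0.291.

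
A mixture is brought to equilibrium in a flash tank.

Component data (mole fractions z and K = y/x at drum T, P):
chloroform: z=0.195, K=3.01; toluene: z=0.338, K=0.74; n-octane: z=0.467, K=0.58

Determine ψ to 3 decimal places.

Rachford–Rice: g(ψ) = Σ zᵢ(Kᵢ−1)/(1+ψ(Kᵢ−1)) = 0.
Check two-phase: ΣzᵢKᵢ = 1.108 > 1 and Σzᵢ/Kᵢ = 1.327 > 1, so g(0) = 0.108 > 0 and g(1) = -0.327 < 0.
Newton iteration, ψ⁰ = 0.37:
  ψ = 0.370: g = -0.1047, g' = -0.403 → ψ = 0.110
  ψ = 0.110: g = 0.0249, g' = -0.643 → ψ = 0.149
  ψ = 0.149: g = 0.0012, g' = -0.585 → ψ = 0.151
Converged at ψ = 0.151.

ψ = 0.151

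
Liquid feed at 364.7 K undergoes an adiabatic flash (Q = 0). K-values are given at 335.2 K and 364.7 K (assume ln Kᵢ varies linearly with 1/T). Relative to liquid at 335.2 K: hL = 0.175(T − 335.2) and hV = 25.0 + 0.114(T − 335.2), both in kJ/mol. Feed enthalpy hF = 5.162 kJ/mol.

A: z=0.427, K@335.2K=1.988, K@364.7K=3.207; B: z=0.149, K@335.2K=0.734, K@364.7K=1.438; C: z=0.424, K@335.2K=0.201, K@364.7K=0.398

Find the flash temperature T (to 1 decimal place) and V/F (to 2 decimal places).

T = 339.7 K, V/F = 0.18

Adiabatic flash: solve Rachford–Rice at each trial T, then check hF = ψ·hV(T) + (1−ψ)·hL(T).
  T = 335.2 K: K = (1.988, 0.734, 0.201), RR gives ψ = 0.063, H_out = 1.579 kJ/mol
  T = 364.7 K: K = (3.207, 1.438, 0.398), RR gives ψ = 0.674, H_out = 20.791 kJ/mol
  T = 349.9 K: K = (2.548, 1.041, 0.287), RR gives ψ = 0.389, H_out = 11.948 kJ/mol
  T = 342.5 K: K = (2.255, 0.876, 0.241), RR gives ψ = 0.239, H_out = 7.142 kJ/mol
  T = 338.9 K: K = (2.121, 0.804, 0.220), RR gives ψ = 0.157, H_out = 4.540 kJ/mol
  T = 340.7 K: K = (2.187, 0.839, 0.230), RR gives ψ = 0.199, H_out = 5.869 kJ/mol
Linear interpolation between T = 338.9 (H_out = 4.540) and T = 340.7 (H_out = 5.869) on hF = 5.162 gives T ≈ 339.7 K, at which ψ = 0.18.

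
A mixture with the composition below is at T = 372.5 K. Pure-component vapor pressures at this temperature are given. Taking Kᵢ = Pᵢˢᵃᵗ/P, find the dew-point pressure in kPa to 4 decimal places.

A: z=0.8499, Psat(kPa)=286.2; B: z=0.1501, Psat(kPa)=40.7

Pdew = 150.2051 kPa

At the dew point ψ → 1, so Σzᵢ/Kᵢ = 1 with Kᵢ = Pᵢˢᵃᵗ/P ⇒ 1/P = Σzᵢ/Pᵢˢᵃᵗ.
1/P = 0.8499/286.2 + 0.1501/40.7 = 0.0066576 ⇒ P = 150.2051 kPa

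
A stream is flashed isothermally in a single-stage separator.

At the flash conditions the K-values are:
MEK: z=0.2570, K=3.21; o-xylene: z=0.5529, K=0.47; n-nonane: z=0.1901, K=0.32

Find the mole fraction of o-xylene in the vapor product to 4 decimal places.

Material balance + equilibrium reduce to Σ zᵢ(Kᵢ−1)/(1+ψ(Kᵢ−1)) = 0.
g(0) = ΣzᵢKᵢ − 1 = 0.1457 and g(1) = 1 − Σzᵢ/Kᵢ = -0.8505, so a root lies in (0, 1).
Newton iteration, ψ⁰ = 0.5:
  ψ = 0.5000: g = -0.32473, g' = -0.7726 → ψ = 0.0797
  ψ = 0.0797: g = 0.04031, g' = -1.1751 → ψ = 0.1140
  ψ = 0.1140: g = 0.00169, g' = -1.0801 → ψ = 0.1155
Converged at ψ = 0.1155.
Compositions from xᵢ = zᵢ/(1+ψ(Kᵢ−1)), yᵢ = Kᵢxᵢ:
  MEK: x = 0.2047, y = 0.6572
  o-xylene: x = 0.5890, y = 0.2768
  n-nonane: x = 0.2063, y = 0.0660

y_o-xylene = 0.2768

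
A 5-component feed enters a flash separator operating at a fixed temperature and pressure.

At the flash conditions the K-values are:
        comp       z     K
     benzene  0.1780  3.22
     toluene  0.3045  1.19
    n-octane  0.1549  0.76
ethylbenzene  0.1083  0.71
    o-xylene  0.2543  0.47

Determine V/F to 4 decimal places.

Material balance + equilibrium reduce to Σ zᵢ(Kᵢ−1)/(1+V/F(Kᵢ−1)) = 0.
Check two-phase: ΣzᵢKᵢ = 1.2497 > 1 and Σzᵢ/Kᵢ = 1.2086 > 1, so g(0) = 0.2497 > 0 and g(1) = -0.2086 < 0.
Newton iteration, V/F⁰ = 0.53:
  V/F = 0.5300: g = -0.03302, g' = -0.3568 → V/F = 0.4375
  V/F = 0.4375: g = 0.00092, g' = -0.3793 → V/F = 0.4399
Converged at V/F = 0.4399.

V/F = 0.4399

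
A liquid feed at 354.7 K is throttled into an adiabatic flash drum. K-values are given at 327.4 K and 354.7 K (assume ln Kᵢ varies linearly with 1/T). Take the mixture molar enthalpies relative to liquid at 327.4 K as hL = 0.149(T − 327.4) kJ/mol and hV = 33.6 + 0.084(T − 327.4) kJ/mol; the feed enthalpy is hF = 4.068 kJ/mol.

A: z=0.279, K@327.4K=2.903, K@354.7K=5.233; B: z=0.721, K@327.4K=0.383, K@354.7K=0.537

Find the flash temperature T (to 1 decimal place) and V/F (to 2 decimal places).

T = 329.7 K, V/F = 0.11

Adiabatic flash: solve Rachford–Rice at each trial T, then check hF = ψ·hV(T) + (1−ψ)·hL(T).
  T = 327.4 K: K = (2.903, 0.383), RR gives ψ = 0.073, H_out = 2.463 kJ/mol
  T = 354.7 K: K = (5.233, 0.537), RR gives ψ = 0.432, H_out = 17.825 kJ/mol
  T = 341.0 K: K = (3.940, 0.456), RR gives ψ = 0.268, H_out = 10.790 kJ/mol
  T = 334.2 K: K = (3.392, 0.419), RR gives ψ = 0.179, H_out = 6.937 kJ/mol
  T = 330.8 K: K = (3.141, 0.401), RR gives ψ = 0.129, H_out = 4.803 kJ/mol
  T = 329.1 K: K = (3.020, 0.392), RR gives ψ = 0.102, H_out = 3.663 kJ/mol
Linear interpolation between T = 329.1 (H_out = 3.663) and T = 330.8 (H_out = 4.803) on hF = 4.068 gives T ≈ 329.7 K, at which ψ = 0.11.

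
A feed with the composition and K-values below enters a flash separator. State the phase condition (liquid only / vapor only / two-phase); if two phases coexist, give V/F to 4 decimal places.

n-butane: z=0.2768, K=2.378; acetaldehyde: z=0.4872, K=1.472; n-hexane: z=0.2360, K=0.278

two-phase, V/F = 0.7312

ΣzᵢKᵢ = 1.4410; Σzᵢ/Kᵢ = 1.2963.
Both exceed 1, so a two-phase solution exists.
Material balance + equilibrium reduce to Σ zᵢ(Kᵢ−1)/(1+ψ(Kᵢ−1)) = 0.
Newton iteration, ψ⁰ = 0.36:
  ψ = 0.3600: g = 0.22128, g' = -0.5387 → ψ = 0.7707
  ψ = 0.7707: g = -0.03058, g' = -0.8073 → ψ = 0.7329
  ψ = 0.7329: g = -0.00122, g' = -0.7449 → ψ = 0.7312
Converged at ψ = 0.7312.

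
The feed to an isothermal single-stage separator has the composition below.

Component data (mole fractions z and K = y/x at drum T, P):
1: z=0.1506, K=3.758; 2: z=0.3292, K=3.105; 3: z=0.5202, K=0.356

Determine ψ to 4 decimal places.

ψ = 0.5178

Let ψ = V/F and solve Σ zᵢ(Kᵢ−1)/(1+ψ(Kᵢ−1)) = 0.
g(0) = ΣzᵢKᵢ − 1 = 0.7733 and g(1) = 1 − Σzᵢ/Kᵢ = -0.6073, so a root lies in (0, 1).
Iterate (Newton) starting at ψ = 0.5:
  ψ = 0.5000: g = 0.01810, g' = -1.0180 → ψ = 0.5178
Converged at ψ = 0.5178.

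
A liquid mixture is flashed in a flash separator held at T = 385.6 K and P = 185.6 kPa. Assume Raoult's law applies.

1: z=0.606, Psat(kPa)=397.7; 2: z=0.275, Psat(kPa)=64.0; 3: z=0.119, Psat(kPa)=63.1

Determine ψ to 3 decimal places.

Raoult's law: Kᵢ = Pᵢˢᵃᵗ/P = Pᵢˢᵃᵗ/185.6.
  K_1 = 397.7/185.6 = 2.14278, K_2 = 64.0/185.6 = 0.34483, K_3 = 63.1/185.6 = 0.33998
Let ψ = V/F and solve Σ zᵢ(Kᵢ−1)/(1+ψ(Kᵢ−1)) = 0.
g(0) = ΣzᵢKᵢ − 1 = 0.434 and g(1) = 1 − Σzᵢ/Kᵢ = -0.430, so a root lies in (0, 1).
Newton iteration, ψ⁰ = 0.5:
  ψ = 0.500: g = 0.0555, g' = -0.697 → ψ = 0.580
  ψ = 0.580: g = -0.0011, g' = -0.729 → ψ = 0.578
Converged at ψ = 0.578.

ψ = 0.578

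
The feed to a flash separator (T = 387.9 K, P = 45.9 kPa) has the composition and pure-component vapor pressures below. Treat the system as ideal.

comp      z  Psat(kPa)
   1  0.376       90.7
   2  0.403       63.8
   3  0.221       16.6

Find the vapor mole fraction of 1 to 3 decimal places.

y_1 = 0.402

Raoult's law: Kᵢ = Pᵢˢᵃᵗ/P = Pᵢˢᵃᵗ/45.9.
  K_1 = 90.7/45.9 = 1.97603, K_2 = 63.8/45.9 = 1.38998, K_3 = 16.6/45.9 = 0.36166
Material balance + equilibrium reduce to Σ zᵢ(Kᵢ−1)/(1+V/F(Kᵢ−1)) = 0.
g(0) = ΣzᵢKᵢ − 1 = 0.383 and g(1) = 1 − Σzᵢ/Kᵢ = -0.091, so a root lies in (0, 1).
Newton iteration, V/F⁰ = 0.52:
  V/F = 0.520: g = 0.1629, g' = -0.402 → V/F = 0.926
  V/F = 0.926: g = -0.0365, g' = -0.670 → V/F = 0.871
  V/F = 0.871: g = -0.0021, g' = -0.596 → V/F = 0.868
Converged at V/F = 0.868.
Compositions from xᵢ = zᵢ/(1+V/F(Kᵢ−1)), yᵢ = Kᵢxᵢ:
  1: x = 0.204, y = 0.402
  2: x = 0.301, y = 0.419
  3: x = 0.495, y = 0.179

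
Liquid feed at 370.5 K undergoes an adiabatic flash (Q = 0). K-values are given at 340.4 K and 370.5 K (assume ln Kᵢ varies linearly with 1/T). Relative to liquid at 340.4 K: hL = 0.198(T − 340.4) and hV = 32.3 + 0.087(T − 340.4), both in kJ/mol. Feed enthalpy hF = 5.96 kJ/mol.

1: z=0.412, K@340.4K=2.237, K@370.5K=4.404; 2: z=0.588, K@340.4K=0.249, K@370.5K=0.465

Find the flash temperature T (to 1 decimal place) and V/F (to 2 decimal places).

Adiabatic flash: solve Rachford–Rice at each trial T, then check hF = ψ·hV(T) + (1−ψ)·hL(T).
  T = 340.4 K: K = (2.237, 0.249), RR gives ψ = 0.073, H_out = 2.366 kJ/mol
  T = 370.5 K: K = (4.404, 0.465), RR gives ψ = 0.597, H_out = 23.259 kJ/mol
  T = 355.4 K: K = (3.181, 0.344), RR gives ψ = 0.359, H_out = 13.962 kJ/mol
  T = 347.9 K: K = (2.677, 0.294), RR gives ψ = 0.233, H_out = 8.815 kJ/mol
  T = 344.1 K: K = (2.447, 0.270), RR gives ψ = 0.158, H_out = 5.782 kJ/mol
  T = 346.0 K: K = (2.560, 0.282), RR gives ψ = 0.197, H_out = 7.347 kJ/mol
Linear interpolation between T = 344.1 (H_out = 5.782) and T = 346.0 (H_out = 7.347) on hF = 5.96 gives T ≈ 344.3 K, at which ψ = 0.16.

T = 344.3 K, V/F = 0.16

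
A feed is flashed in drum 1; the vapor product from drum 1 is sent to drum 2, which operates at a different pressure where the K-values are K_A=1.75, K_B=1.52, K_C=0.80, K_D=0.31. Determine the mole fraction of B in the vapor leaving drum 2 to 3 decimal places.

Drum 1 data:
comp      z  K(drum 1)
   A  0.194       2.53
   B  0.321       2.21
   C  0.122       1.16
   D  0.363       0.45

y_B (drum 2) = 0.466

Drum 1:
Rachford–Rice: g(ψ₁) = Σ zᵢ(Kᵢ−1)/(1+ψ₁(Kᵢ−1)) = 0.
Feasibility: ΣzᵢKᵢ = 1.505, Σzᵢ/Kᵢ = 1.134 — both > 1, two phases present.
Newton–Raphson from ψ₁ = 0.49:
  ψ₁ = 0.490: g = 0.1583, g' = -0.542 → ψ₁ = 0.782
  ψ₁ = 0.782: g = 0.0017, g' = -0.559 → ψ₁ = 0.785
Converged at ψ₁ = 0.785.
Drum-1 compositions:
  A: x = 0.088, y = 0.223
  B: x = 0.165, y = 0.364
  C: x = 0.108, y = 0.126
  D: x = 0.639, y = 0.287
Drum-2 feed = drum-1 vapor: z₂ = (0.2230, 0.3638, 0.1257, 0.2875).
Drum 2:
Rachford–Rice: g(ψ₂) = Σ zᵢ(Kᵢ−1)/(1+ψ₂(Kᵢ−1)) = 0.
Check two-phase: ΣzᵢKᵢ = 1.133 > 1 and Σzᵢ/Kᵢ = 1.451 > 1, so g(0) = 0.133 > 0 and g(1) = -0.451 < 0.
Newton iteration, ψ₂⁰ = 0.59:
  ψ₂ = 0.590: g = -0.1024, g' = -0.514 → ψ₂ = 0.391
  ψ₂ = 0.391: g = -0.0123, g' = -0.405 → ψ₂ = 0.360
Converged at ψ₂ = 0.360.
  A: x = 0.176, y = 0.307
  B: x = 0.306, y = 0.466
  C: x = 0.135, y = 0.108
  D: x = 0.383, y = 0.119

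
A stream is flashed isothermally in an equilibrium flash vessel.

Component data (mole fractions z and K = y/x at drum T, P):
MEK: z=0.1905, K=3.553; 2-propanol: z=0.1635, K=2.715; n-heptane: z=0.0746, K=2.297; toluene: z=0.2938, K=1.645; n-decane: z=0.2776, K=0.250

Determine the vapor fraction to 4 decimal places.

Rachford–Rice: g(ψ) = Σ zᵢ(Kᵢ−1)/(1+ψ(Kᵢ−1)) = 0.
Check two-phase: ΣzᵢKᵢ = 1.8448 > 1 and Σzᵢ/Kᵢ = 1.4353 > 1, so g(0) = 0.8448 > 0 and g(1) = -0.4353 < 0.
Iterate (Newton) starting at ψ = 0.5:
  ψ = 0.5000: g = 0.23346, g' = -0.8948 → ψ = 0.7609
  ψ = 0.7609: g = -0.02222, g' = -1.1679 → ψ = 0.7419
  ψ = 0.7419: g = -0.00043, g' = -1.1235 → ψ = 0.7415
Converged at ψ = 0.7415.

ψ = 0.7415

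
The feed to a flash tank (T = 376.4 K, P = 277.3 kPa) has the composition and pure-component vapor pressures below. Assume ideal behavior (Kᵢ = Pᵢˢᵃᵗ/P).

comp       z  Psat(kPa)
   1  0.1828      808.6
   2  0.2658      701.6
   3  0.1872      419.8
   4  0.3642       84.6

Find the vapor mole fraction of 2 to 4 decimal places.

Raoult's law: Kᵢ = Pᵢˢᵃᵗ/P = Pᵢˢᵃᵗ/277.3.
  K_1 = 808.6/277.3 = 2.915975, K_2 = 701.6/277.3 = 2.530112, K_3 = 419.8/277.3 = 1.513884, K_4 = 84.6/277.3 = 0.305085
Rachford–Rice: g(ψ) = Σ zᵢ(Kᵢ−1)/(1+ψ(Kᵢ−1)) = 0.
g(0) = ΣzᵢKᵢ − 1 = 0.6001 and g(1) = 1 − Σzᵢ/Kᵢ = -0.4852, so a root lies in (0, 1).
Newton iteration, ψ⁰ = 0.5:
  ψ = 0.5000: g = 0.09798, g' = -0.8191 → ψ = 0.6196
  ψ = 0.6196: g = -0.00260, g' = -0.8751 → ψ = 0.6167
Converged at ψ = 0.6166.
Compositions from xᵢ = zᵢ/(1+ψ(Kᵢ−1)), yᵢ = Kᵢxᵢ:
  1: x = 0.0838, y = 0.2443
  2: x = 0.1368, y = 0.3460
  3: x = 0.1422, y = 0.2152
  4: x = 0.6373, y = 0.1944

y_2 = 0.3460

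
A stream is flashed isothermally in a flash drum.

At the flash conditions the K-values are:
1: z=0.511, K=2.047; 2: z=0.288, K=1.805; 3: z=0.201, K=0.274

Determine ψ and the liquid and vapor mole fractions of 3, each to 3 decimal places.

ψ = 0.890, x_3 = 0.568, y_3 = 0.156

Rachford–Rice: g(ψ) = Σ zᵢ(Kᵢ−1)/(1+ψ(Kᵢ−1)) = 0.
Check two-phase: ΣzᵢKᵢ = 1.621 > 1 and Σzᵢ/Kᵢ = 1.143 > 1, so g(0) = 0.621 > 0 and g(1) = -0.143 < 0.
Iterate (Newton) starting at ψ = 0.53:
  ψ = 0.530: g = 0.2694, g' = -0.603 → ψ = 0.977
  ψ = 0.977: g = -0.1071, g' = -1.446 → ψ = 0.903
  ψ = 0.903: g = -0.0139, g' = -1.102 → ψ = 0.890
Converged at ψ = 0.890.
Compositions from xᵢ = zᵢ/(1+ψ(Kᵢ−1)), yᵢ = Kᵢxᵢ:
  1: x = 0.265, y = 0.542
  2: x = 0.168, y = 0.303
  3: x = 0.568, y = 0.156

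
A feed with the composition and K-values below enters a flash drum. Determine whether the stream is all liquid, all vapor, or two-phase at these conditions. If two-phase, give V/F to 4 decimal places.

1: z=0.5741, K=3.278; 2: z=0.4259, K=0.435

two-phase, V/F = 0.8291

ΣzᵢKᵢ = 2.0672; Σzᵢ/Kᵢ = 1.1542.
Both exceed 1, so a two-phase solution exists.
Let ψ = V/F and solve Σ zᵢ(Kᵢ−1)/(1+ψ(Kᵢ−1)) = 0.
Binary case is linear: z₁(K₁−1)(1+ψ(K₂−1)) + z₂(K₂−1)(1+ψ(K₁−1)) = 0
⇒ ψ = [z₁(K₁−1)+z₂(K₂−1)] / [−(K₁−1)(K₂−1)] = 1.06717/1.28707 = 0.8291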